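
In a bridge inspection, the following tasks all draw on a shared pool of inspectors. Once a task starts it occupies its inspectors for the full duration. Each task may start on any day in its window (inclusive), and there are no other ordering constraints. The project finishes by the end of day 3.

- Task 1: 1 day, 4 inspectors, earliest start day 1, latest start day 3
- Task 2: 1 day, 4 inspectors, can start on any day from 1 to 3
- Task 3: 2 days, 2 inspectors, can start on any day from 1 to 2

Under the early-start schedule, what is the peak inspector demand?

10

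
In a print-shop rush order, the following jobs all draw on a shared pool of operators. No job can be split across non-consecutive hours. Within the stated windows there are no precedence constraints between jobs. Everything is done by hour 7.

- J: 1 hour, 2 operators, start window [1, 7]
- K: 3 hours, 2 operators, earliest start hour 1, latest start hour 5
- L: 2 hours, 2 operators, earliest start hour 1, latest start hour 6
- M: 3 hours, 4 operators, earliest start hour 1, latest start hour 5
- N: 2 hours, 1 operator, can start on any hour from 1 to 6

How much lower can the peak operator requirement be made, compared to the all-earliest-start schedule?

7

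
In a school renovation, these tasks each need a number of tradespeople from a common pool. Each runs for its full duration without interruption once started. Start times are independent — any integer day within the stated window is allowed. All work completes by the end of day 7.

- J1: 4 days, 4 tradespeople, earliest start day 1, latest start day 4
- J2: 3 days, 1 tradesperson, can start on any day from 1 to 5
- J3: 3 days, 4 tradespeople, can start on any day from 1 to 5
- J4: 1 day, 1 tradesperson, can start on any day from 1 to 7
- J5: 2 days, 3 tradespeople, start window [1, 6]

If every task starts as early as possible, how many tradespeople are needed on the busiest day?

13

Early-start schedule: J1@1, J2@1, J3@1, J4@1, J5@1.
Load per day: day 1: 13, day 2: 12, day 3: 9, day 4: 4, day 5: 0, day 6: 0, day 7: 0.
Peak is 13.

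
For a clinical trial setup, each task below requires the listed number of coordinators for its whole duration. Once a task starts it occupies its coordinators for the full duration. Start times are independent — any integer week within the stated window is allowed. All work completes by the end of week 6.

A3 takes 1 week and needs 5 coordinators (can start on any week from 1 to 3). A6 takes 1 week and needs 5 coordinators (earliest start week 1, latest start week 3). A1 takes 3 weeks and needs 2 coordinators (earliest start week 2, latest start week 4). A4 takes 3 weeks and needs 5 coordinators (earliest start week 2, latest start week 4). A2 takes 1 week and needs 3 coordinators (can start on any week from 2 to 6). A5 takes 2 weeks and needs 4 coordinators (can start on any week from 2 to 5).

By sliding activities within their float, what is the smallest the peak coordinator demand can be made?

Early-start (A3@1, A6@1, A1@2, A4@2, A2@2, A5@2) gives peak 14: w1:10  w2:14  w3:11  w4:7  w5:0  w6:0.
Shift A6→2, A4→3, A2→6, A5→5.
Schedule A3@1, A6@2, A1@2, A4@3, A2@6, A5@5: w1:5  w2:7  w3:7  w4:7  w5:9  w6:7 — peak 9.

9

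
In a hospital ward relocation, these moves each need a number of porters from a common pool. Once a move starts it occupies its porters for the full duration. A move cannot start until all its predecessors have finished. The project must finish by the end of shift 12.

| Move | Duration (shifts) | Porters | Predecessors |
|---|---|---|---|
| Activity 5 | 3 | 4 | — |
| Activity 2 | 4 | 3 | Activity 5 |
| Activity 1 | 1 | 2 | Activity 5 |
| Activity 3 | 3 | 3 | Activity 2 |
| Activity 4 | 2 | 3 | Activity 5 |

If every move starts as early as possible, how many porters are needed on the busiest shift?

8

Early-start schedule: Activity 5@1, Activity 2@4, Activity 1@4, Activity 3@8, Activity 4@4.
Load per shift: shift 1: 4, shift 2: 4, shift 3: 4, shift 4: 8, shift 5: 6, shift 6: 3, shift 7: 3, shift 8: 3, shift 9: 3, shift 10: 3, shift 11: 0, shift 12: 0.
Peak is 8.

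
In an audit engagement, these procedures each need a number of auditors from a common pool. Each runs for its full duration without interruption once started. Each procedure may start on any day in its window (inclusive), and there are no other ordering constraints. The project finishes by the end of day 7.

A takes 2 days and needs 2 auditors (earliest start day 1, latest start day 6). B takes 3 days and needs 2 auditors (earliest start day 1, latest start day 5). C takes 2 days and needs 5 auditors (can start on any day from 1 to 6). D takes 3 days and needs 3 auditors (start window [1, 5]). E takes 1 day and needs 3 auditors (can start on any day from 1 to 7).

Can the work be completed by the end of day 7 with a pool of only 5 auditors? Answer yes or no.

yes

Schedule A@1, B@2, C@6, D@3, E@1: d1:5  d2:4  d3:5  d4:5  d5:3  d6:5  d7:5 — peak 5 ≤ 5.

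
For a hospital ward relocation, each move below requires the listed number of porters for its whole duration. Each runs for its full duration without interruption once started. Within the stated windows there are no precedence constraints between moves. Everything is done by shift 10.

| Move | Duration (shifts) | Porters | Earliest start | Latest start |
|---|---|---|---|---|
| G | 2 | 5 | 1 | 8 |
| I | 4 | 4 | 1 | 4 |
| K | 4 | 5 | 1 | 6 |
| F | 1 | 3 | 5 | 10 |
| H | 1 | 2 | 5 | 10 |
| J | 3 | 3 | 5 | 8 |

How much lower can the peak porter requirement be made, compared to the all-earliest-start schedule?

5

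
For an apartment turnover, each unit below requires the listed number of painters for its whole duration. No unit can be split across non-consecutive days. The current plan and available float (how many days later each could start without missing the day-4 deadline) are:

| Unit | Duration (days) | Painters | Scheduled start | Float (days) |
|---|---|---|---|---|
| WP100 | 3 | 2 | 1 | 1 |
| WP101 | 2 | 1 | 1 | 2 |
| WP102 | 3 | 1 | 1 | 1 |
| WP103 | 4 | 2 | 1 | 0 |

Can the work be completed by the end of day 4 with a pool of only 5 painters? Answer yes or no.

no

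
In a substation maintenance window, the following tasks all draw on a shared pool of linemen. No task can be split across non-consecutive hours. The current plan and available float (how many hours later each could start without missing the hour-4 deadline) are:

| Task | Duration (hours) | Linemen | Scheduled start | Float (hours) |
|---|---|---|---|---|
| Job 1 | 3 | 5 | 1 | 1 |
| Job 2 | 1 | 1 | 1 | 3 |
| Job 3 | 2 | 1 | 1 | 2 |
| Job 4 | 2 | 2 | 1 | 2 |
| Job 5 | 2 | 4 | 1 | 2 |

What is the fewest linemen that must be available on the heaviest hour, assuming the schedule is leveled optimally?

Early-start (Job 1@1, Job 2@1, Job 3@1, Job 4@1, Job 5@1) gives peak 13: h1:13  h2:12  h3:5  h4:0.
Shift Job 5→3.
Schedule Job 1@1, Job 2@1, Job 3@1, Job 4@1, Job 5@3: h1:9  h2:8  h3:9  h4:4 — peak 9.

9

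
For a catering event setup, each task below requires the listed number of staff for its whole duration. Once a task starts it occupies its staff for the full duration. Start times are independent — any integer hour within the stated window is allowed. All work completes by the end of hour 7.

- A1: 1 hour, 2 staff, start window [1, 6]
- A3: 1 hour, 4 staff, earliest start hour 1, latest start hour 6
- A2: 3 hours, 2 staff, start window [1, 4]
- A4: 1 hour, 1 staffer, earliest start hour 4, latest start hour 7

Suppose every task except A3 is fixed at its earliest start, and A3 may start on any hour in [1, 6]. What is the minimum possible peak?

A3@1: h1:8  h2:2  h3:2  h4:1  h5:0  h6:0  h7:0 → peak 8
A3@2: h1:4  h2:6  h3:2  h4:1  h5:0  h6:0  h7:0 → peak 6
A3@3: h1:4  h2:2  h3:6  h4:1  h5:0  h6:0  h7:0 → peak 6
A3@4: h1:4  h2:2  h3:2  h4:5  h5:0  h6:0  h7:0 → peak 5
A3@5: h1:4  h2:2  h3:2  h4:1  h5:4  h6:0  h7:0 → peak 4
A3@6: h1:4  h2:2  h3:2  h4:1  h5:0  h6:4  h7:0 → peak 4
Best is A3@5, peak 4.

4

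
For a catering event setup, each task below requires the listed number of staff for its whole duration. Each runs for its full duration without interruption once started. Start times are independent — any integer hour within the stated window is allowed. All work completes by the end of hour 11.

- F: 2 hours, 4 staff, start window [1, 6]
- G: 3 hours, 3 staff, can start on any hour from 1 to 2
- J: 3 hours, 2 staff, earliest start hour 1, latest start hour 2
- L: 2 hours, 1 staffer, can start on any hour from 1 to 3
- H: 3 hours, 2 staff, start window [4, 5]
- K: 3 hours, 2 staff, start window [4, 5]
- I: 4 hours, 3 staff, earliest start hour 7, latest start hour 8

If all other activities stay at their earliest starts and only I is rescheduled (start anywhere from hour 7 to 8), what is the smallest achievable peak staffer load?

I@7: h1:10  h2:10  h3:5  h4:4  h5:4  h6:4  h7:3  h8:3  h9:3  h10:3  h11:0 → peak 10
I@8: h1:10  h2:10  h3:5  h4:4  h5:4  h6:4  h7:0  h8:3  h9:3  h10:3  h11:3 → peak 10
Best is I@7, peak 10.

10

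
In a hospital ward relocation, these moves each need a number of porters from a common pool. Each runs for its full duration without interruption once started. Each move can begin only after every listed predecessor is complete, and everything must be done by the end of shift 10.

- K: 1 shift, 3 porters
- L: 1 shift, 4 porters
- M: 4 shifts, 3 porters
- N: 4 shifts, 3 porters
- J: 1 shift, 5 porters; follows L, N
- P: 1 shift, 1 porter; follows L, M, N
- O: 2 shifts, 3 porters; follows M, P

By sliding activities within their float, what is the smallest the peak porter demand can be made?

Early-start (K@1, L@1, M@1, N@1, J@5, P@5, O@6) gives peak 13: s1:13  s2:6  s3:6  s4:6  s5:6  s6:3  s7:3  s8:0  s9:0  s10:0.
Shift L→2, M→3, N→3, J→7, P→7, O→8.
Schedule K@1, L@2, M@3, N@3, J@7, P@7, O@8: s1:3  s2:4  s3:6  s4:6  s5:6  s6:6  s7:6  s8:3  s9:3  s10:0 — peak 6.

6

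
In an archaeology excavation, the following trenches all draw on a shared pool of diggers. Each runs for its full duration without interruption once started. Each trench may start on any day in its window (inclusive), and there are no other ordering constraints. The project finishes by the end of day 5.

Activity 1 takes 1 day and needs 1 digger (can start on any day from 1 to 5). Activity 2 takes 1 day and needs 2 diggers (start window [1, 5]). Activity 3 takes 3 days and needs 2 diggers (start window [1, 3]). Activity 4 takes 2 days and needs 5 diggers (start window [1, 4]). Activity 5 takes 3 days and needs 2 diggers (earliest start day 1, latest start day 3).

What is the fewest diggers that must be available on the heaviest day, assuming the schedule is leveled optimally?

Early-start (Activity 1@1, Activity 2@1, Activity 3@1, Activity 4@1, Activity 5@1) gives peak 12: d1:12  d2:9  d3:4  d4:0  d5:0.
Shift Activity 2→2, Activity 4→4.
Schedule Activity 1@1, Activity 2@2, Activity 3@1, Activity 4@4, Activity 5@1: d1:5  d2:6  d3:4  d4:5  d5:5 — peak 6.

6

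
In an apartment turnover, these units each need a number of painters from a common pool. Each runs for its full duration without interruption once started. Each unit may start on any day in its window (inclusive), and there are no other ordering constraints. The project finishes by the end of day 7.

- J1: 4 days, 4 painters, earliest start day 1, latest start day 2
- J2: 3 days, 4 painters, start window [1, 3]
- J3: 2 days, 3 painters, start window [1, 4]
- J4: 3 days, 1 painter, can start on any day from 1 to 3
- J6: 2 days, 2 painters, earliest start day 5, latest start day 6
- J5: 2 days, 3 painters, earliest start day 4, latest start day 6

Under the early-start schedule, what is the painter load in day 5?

5

At early start, day 5 has: J6, J5.
Demand: 2 + 3 = 5.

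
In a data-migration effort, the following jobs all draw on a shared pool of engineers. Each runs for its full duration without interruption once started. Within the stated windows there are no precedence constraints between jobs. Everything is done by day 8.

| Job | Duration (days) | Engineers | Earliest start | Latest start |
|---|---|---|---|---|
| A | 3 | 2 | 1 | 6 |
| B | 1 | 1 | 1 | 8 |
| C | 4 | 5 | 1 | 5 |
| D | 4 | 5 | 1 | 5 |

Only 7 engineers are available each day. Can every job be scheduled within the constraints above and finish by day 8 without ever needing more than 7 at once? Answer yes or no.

yes

Schedule A@1, B@4, C@1, D@5: d1:7  d2:7  d3:7  d4:6  d5:5  d6:5  d7:5  d8:5 — peak 7 ≤ 7.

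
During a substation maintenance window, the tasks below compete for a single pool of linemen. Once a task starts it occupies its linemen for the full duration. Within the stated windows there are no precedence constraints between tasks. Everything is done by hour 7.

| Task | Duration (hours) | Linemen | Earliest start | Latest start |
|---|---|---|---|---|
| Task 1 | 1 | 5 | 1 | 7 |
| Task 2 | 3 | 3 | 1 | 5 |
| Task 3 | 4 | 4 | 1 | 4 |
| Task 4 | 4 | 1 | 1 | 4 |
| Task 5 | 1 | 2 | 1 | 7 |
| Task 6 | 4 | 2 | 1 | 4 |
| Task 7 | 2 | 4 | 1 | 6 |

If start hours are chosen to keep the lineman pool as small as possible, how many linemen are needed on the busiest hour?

Early-start (Task 1@1, Task 2@1, Task 3@1, Task 4@1, Task 5@1, Task 6@1, Task 7@1) gives peak 21: h1:21  h2:14  h3:10  h4:7  h5:0  h6:0  h7:0.
Shift Task 3→2, Task 4→2, Task 5→6, Task 6→4, Task 7→6.
Schedule Task 1@1, Task 2@1, Task 3@2, Task 4@2, Task 5@6, Task 6@4, Task 7@6: h1:8  h2:8  h3:8  h4:7  h5:7  h6:8  h7:6 — peak 8.
Total lineman-hours = 52 over 7 hours ⇒ peak ≥ ⌈52/7⌉ = 8, so 8 is optimal.

8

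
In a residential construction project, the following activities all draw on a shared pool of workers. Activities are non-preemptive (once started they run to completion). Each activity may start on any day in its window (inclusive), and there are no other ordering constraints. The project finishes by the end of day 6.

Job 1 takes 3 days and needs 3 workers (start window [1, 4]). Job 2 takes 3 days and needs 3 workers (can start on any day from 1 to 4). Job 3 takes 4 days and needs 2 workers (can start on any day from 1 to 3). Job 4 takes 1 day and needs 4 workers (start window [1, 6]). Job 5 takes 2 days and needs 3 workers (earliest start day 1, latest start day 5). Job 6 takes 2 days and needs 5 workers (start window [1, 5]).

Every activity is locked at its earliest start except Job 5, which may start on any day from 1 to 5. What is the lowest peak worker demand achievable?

17

Job 5@1: d1:20  d2:16  d3:8  d4:2  d5:0  d6:0 → peak 20
Job 5@2: d1:17  d2:16  d3:11  d4:2  d5:0  d6:0 → peak 17
Job 5@3: d1:17  d2:13  d3:11  d4:5  d5:0  d6:0 → peak 17
Job 5@4: d1:17  d2:13  d3:8  d4:5  d5:3  d6:0 → peak 17
Job 5@5: d1:17  d2:13  d3:8  d4:2  d5:3  d6:3 → peak 17
Best is Job 5@2, peak 17.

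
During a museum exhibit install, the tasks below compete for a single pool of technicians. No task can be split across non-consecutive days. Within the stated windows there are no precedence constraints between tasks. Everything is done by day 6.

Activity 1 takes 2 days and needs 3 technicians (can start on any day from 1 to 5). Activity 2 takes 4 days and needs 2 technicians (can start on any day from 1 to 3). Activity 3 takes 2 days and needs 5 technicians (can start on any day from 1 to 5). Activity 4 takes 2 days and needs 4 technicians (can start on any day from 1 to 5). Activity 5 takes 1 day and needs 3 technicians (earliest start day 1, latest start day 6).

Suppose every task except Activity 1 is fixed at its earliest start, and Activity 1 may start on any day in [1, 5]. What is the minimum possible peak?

Activity 1@1: d1:17  d2:14  d3:2  d4:2  d5:0  d6:0 → peak 17
Activity 1@2: d1:14  d2:14  d3:5  d4:2  d5:0  d6:0 → peak 14
Activity 1@3: d1:14  d2:11  d3:5  d4:5  d5:0  d6:0 → peak 14
Activity 1@4: d1:14  d2:11  d3:2  d4:5  d5:3  d6:0 → peak 14
Activity 1@5: d1:14  d2:11  d3:2  d4:2  d5:3  d6:3 → peak 14
Best is Activity 1@2, peak 14.

14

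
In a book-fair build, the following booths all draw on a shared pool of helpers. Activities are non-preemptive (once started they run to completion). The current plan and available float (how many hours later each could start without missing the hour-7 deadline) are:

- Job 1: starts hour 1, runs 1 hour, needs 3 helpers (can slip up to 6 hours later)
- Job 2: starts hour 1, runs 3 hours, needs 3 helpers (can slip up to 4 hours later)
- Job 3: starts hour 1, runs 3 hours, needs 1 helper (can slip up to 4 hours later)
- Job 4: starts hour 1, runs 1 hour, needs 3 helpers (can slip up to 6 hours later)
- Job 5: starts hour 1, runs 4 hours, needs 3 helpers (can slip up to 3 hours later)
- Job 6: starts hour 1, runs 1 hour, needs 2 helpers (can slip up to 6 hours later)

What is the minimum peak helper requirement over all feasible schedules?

6

Early-start (Job 1@1, Job 2@1, Job 3@1, Job 4@1, Job 5@1, Job 6@1) gives peak 15: h1:15  h2:7  h3:7  h4:3  h5:0  h6:0  h7:0.
Shift Job 3→2, Job 4→5, Job 5→4, Job 6→2.
Schedule Job 1@1, Job 2@1, Job 3@2, Job 4@5, Job 5@4, Job 6@2: h1:6  h2:6  h3:4  h4:4  h5:6  h6:3  h7:3 — peak 6.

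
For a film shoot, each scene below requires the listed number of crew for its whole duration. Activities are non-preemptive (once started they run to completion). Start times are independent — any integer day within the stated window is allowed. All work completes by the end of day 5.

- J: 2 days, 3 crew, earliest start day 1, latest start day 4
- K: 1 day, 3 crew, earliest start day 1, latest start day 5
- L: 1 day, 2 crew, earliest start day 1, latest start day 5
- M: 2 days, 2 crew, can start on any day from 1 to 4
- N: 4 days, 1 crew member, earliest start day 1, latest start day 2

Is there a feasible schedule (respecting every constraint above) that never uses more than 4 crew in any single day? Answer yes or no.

yes

Schedule J@1, K@3, L@5, M@4, N@1: d1:4  d2:4  d3:4  d4:3  d5:4 — peak 4 ≤ 4.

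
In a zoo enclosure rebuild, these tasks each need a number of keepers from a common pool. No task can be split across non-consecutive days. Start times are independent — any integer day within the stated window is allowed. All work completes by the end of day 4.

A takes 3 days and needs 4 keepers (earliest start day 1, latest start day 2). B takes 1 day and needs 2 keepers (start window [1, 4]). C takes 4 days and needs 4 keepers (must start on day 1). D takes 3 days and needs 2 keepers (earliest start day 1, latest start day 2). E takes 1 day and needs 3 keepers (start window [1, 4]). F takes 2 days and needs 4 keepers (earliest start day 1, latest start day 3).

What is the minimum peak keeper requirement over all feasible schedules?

14

Early-start (A@1, B@1, C@1, D@1, E@1, F@1) gives peak 19: d1:19  d2:14  d3:10  d4:4.
Shift E→2, F→3.
Schedule A@1, B@1, C@1, D@1, E@2, F@3: d1:12  d2:13  d3:14  d4:8 — peak 14.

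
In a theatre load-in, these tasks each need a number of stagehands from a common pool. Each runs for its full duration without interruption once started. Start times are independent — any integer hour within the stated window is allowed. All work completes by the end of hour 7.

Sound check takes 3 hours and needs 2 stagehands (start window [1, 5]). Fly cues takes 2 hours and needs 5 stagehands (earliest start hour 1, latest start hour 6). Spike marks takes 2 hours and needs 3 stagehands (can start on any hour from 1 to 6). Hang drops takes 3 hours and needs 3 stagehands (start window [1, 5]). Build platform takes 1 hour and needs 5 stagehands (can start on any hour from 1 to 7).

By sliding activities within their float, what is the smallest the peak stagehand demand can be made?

7

Early-start (Sound check@1, Fly cues@1, Spike marks@1, Hang drops@1, Build platform@1) gives peak 18: h1:18  h2:13  h3:5  h4:0  h5:0  h6:0  h7:0.
Shift Spike marks→3, Hang drops→4, Build platform→7.
Schedule Sound check@1, Fly cues@1, Spike marks@3, Hang drops@4, Build platform@7: h1:7  h2:7  h3:5  h4:6  h5:3  h6:3  h7:5 — peak 7.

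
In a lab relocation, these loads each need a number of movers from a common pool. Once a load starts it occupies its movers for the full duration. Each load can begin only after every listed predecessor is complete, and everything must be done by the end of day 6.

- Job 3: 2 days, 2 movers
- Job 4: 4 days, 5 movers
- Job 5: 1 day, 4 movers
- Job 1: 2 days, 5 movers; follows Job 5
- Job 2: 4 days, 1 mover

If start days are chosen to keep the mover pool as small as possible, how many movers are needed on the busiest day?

9

Early-start (Job 3@1, Job 4@1, Job 5@1, Job 1@2, Job 2@1) gives peak 13: d1:12  d2:13  d3:11  d4:6  d5:0  d6:0.
Shift Job 3→2, Job 1→5, Job 2→2.
Schedule Job 3@2, Job 4@1, Job 5@1, Job 1@5, Job 2@2: d1:9  d2:8  d3:8  d4:6  d5:6  d6:5 — peak 9.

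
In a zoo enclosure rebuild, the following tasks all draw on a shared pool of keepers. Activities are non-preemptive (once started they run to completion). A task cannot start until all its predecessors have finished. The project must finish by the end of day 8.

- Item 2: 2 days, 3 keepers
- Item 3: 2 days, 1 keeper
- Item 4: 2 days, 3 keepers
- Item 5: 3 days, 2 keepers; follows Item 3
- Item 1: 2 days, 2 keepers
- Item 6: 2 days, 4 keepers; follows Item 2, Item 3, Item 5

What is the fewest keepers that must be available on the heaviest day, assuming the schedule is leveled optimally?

5

Early-start (Item 2@1, Item 3@1, Item 4@1, Item 5@3, Item 1@1, Item 6@6) gives peak 9: d1:9  d2:9  d3:2  d4:2  d5:2  d6:4  d7:4  d8:0.
Shift Item 4→3, Item 1→5, Item 6→7.
Schedule Item 2@1, Item 3@1, Item 4@3, Item 5@3, Item 1@5, Item 6@7: d1:4  d2:4  d3:5  d4:5  d5:4  d6:2  d7:4  d8:4 — peak 5.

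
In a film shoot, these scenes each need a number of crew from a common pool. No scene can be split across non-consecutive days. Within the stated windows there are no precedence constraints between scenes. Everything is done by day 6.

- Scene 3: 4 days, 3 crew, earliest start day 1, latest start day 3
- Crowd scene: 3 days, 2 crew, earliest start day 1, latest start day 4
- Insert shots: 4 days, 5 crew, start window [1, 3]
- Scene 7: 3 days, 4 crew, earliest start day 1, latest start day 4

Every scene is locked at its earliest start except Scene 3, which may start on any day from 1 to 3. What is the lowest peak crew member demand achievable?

Scene 3@1: d1:14  d2:14  d3:14  d4:8  d5:0  d6:0 → peak 14
Scene 3@2: d1:11  d2:14  d3:14  d4:8  d5:3  d6:0 → peak 14
Scene 3@3: d1:11  d2:11  d3:14  d4:8  d5:3  d6:3 → peak 14
Best is Scene 3@1, peak 14.

14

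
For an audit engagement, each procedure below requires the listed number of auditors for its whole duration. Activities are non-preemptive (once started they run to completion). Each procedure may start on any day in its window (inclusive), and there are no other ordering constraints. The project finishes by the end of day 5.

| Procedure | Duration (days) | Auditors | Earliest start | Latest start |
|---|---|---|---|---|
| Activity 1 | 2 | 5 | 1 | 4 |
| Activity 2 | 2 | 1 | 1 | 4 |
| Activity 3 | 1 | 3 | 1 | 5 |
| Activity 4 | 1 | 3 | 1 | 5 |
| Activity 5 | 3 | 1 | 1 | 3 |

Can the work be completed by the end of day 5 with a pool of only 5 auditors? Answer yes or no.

yes

Schedule Activity 1@1, Activity 2@3, Activity 3@3, Activity 4@4, Activity 5@3: d1:5  d2:5  d3:5  d4:5  d5:1 — peak 5 ≤ 5.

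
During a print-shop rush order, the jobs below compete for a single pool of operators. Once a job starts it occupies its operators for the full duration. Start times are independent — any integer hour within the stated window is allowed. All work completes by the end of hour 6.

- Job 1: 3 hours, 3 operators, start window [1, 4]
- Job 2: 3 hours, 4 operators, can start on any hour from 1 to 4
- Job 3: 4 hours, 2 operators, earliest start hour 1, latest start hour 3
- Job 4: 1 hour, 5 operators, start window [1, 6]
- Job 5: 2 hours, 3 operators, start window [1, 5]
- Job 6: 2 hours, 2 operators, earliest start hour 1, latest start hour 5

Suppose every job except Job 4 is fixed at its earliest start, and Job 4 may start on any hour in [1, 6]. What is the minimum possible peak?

14

Job 4@1: h1:19  h2:14  h3:9  h4:2  h5:0  h6:0 → peak 19
Job 4@2: h1:14  h2:19  h3:9  h4:2  h5:0  h6:0 → peak 19
Job 4@3: h1:14  h2:14  h3:14  h4:2  h5:0  h6:0 → peak 14
Job 4@4: h1:14  h2:14  h3:9  h4:7  h5:0  h6:0 → peak 14
Job 4@5: h1:14  h2:14  h3:9  h4:2  h5:5  h6:0 → peak 14
Job 4@6: h1:14  h2:14  h3:9  h4:2  h5:0  h6:5 → peak 14
Best is Job 4@3, peak 14.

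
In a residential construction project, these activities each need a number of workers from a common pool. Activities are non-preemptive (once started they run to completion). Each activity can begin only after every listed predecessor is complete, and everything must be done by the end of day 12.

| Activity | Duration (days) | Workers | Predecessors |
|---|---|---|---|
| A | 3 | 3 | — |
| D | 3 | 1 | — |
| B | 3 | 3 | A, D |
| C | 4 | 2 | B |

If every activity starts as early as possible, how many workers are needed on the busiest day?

Early-start schedule: A@1, D@1, B@4, C@7.
Load per day: day 1: 4, day 2: 4, day 3: 4, day 4: 3, day 5: 3, day 6: 3, day 7: 2, day 8: 2, day 9: 2, day 10: 2, day 11: 0, day 12: 0.
Peak is 4.

4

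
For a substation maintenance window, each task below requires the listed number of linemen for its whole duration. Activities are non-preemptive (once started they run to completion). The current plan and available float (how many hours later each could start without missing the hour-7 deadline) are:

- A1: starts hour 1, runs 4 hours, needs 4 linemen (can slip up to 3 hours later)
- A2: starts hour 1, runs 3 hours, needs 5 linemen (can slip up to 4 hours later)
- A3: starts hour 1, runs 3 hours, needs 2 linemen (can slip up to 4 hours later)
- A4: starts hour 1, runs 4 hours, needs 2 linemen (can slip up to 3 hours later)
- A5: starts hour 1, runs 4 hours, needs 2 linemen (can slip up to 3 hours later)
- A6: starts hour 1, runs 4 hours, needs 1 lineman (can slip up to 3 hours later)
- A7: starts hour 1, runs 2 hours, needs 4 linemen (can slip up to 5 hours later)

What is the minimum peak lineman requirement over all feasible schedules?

10

Early-start (A1@1, A2@1, A3@1, A4@1, A5@1, A6@1, A7@1) gives peak 20: h1:20  h2:20  h3:16  h4:9  h5:0  h6:0  h7:0.
Shift A3→5, A4→4, A5→4, A7→5.
Schedule A1@1, A2@1, A3@5, A4@4, A5@4, A6@1, A7@5: h1:10  h2:10  h3:10  h4:9  h5:10  h6:10  h7:6 — peak 10.
Total lineman-hours = 65 over 7 hours ⇒ peak ≥ ⌈65/7⌉ = 10, so 10 is optimal.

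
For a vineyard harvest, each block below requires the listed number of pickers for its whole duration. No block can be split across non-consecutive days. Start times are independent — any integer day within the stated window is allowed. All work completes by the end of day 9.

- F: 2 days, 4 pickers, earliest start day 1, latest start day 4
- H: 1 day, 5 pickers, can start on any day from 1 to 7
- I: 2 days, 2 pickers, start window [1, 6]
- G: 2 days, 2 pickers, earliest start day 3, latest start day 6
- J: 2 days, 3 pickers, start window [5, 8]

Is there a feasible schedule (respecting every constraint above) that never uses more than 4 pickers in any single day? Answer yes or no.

no

The minimum achievable peak is 5; 4 < 5, so no feasible schedule stays within the cap.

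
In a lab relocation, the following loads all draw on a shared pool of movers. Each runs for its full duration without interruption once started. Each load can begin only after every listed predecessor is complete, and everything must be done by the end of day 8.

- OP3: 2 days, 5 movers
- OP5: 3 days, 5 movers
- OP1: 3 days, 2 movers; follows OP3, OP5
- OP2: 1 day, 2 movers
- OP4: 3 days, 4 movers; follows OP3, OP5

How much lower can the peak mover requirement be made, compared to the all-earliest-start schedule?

Early-start peak: d1:12  d2:10  d3:5  d4:6  d5:6  d6:6  d7:0  d8:0 ⇒ 12.
Leveled (OP3@1, OP5@3, OP1@6, OP2@1, OP4@6): d1:7  d2:5  d3:5  d4:5  d5:5  d6:6  d7:6  d8:6 ⇒ 7.
Reduction 12 − 7 = 5.

5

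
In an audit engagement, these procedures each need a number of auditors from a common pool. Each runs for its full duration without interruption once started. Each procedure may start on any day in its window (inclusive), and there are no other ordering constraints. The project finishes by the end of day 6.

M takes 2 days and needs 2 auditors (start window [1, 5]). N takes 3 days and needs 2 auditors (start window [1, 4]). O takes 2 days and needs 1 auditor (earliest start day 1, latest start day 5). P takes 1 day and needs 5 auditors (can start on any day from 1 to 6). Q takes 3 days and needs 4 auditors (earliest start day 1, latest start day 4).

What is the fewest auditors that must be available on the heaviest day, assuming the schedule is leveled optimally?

Early-start (M@1, N@1, O@1, P@1, Q@1) gives peak 14: d1:14  d2:9  d3:6  d4:0  d5:0  d6:0.
Shift P→6, Q→3.
Schedule M@1, N@1, O@1, P@6, Q@3: d1:5  d2:5  d3:6  d4:4  d5:4  d6:5 — peak 6.

6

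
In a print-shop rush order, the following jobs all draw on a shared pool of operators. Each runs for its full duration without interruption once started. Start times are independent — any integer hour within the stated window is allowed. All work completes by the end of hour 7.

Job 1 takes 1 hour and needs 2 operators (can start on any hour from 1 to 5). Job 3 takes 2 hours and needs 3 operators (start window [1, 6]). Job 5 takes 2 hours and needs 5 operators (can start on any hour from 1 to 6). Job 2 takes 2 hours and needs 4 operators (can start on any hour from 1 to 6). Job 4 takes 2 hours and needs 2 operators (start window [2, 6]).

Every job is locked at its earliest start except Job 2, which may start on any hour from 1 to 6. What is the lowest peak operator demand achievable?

Job 2@1: h1:14  h2:14  h3:2  h4:0  h5:0  h6:0  h7:0 → peak 14
Job 2@2: h1:10  h2:14  h3:6  h4:0  h5:0  h6:0  h7:0 → peak 14
Job 2@3: h1:10  h2:10  h3:6  h4:4  h5:0  h6:0  h7:0 → peak 10
Job 2@4: h1:10  h2:10  h3:2  h4:4  h5:4  h6:0  h7:0 → peak 10
Job 2@5: h1:10  h2:10  h3:2  h4:0  h5:4  h6:4  h7:0 → peak 10
Job 2@6: h1:10  h2:10  h3:2  h4:0  h5:0  h6:4  h7:4 → peak 10
Best is Job 2@3, peak 10.

10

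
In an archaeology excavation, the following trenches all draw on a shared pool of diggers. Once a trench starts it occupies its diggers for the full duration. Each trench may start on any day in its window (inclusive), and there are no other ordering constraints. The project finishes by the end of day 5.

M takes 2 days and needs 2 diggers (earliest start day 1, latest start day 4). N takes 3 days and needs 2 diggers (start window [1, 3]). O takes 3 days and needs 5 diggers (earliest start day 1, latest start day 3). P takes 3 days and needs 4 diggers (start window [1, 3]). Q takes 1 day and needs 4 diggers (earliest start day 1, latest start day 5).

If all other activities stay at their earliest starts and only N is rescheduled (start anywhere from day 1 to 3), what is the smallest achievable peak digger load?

N@1: d1:17  d2:13  d3:11  d4:0  d5:0 → peak 17
N@2: d1:15  d2:13  d3:11  d4:2  d5:0 → peak 15
N@3: d1:15  d2:11  d3:11  d4:2  d5:2 → peak 15
Best is N@2, peak 15.

15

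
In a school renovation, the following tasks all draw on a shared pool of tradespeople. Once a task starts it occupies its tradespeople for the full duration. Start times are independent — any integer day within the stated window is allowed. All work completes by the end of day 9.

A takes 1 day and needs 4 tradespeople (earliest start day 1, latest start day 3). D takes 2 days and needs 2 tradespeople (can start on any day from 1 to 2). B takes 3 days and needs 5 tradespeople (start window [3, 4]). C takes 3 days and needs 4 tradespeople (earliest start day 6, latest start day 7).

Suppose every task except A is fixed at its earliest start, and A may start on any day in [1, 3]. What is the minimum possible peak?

6

A@1: d1:6  d2:2  d3:5  d4:5  d5:5  d6:4  d7:4  d8:4  d9:0 → peak 6
A@2: d1:2  d2:6  d3:5  d4:5  d5:5  d6:4  d7:4  d8:4  d9:0 → peak 6
A@3: d1:2  d2:2  d3:9  d4:5  d5:5  d6:4  d7:4  d8:4  d9:0 → peak 9
Best is A@1, peak 6.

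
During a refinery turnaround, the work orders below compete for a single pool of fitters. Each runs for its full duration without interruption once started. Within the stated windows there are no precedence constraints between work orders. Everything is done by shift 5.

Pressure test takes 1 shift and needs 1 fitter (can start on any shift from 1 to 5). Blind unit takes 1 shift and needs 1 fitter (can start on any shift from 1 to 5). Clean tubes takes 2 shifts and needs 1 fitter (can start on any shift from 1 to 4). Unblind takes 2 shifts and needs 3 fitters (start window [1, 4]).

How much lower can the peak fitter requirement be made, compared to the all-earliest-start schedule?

3

Early-start peak: s1:6  s2:4  s3:0  s4:0  s5:0 ⇒ 6.
Leveled (Pressure test@1, Blind unit@1, Clean tubes@1, Unblind@3): s1:3  s2:1  s3:3  s4:3  s5:0 ⇒ 3.
Reduction 6 − 3 = 3.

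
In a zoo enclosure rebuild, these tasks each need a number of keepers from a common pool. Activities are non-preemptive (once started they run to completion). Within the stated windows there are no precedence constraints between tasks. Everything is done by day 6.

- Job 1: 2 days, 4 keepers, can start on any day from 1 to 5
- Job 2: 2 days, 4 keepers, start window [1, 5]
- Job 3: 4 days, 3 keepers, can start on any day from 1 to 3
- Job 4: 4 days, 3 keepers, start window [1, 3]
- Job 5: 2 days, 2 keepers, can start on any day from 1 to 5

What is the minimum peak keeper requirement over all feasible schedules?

8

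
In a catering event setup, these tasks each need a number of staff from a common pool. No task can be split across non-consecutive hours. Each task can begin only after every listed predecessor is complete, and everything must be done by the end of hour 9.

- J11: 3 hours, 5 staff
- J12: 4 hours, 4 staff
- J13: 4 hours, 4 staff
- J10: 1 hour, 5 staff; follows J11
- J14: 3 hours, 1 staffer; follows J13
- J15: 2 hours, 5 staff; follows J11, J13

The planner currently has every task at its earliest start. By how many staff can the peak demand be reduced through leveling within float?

4

Early-start peak: h1:13  h2:13  h3:13  h4:13  h5:6  h6:6  h7:1  h8:0  h9:0 ⇒ 13.
Leveled (J11@1, J12@4, J13@1, J10@5, J14@6, J15@8): h1:9  h2:9  h3:9  h4:8  h5:9  h6:5  h7:5  h8:6  h9:5 ⇒ 9.
Reduction 13 − 9 = 4.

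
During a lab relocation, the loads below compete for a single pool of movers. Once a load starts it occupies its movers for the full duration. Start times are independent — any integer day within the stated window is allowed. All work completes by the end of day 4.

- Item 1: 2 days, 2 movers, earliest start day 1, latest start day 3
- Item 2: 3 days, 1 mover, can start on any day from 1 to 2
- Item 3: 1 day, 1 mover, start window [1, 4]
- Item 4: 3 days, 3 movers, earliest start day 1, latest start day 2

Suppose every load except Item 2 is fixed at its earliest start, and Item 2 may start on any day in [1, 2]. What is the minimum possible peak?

6

Item 2@1: d1:7  d2:6  d3:4  d4:0 → peak 7
Item 2@2: d1:6  d2:6  d3:4  d4:1 → peak 6
Best is Item 2@2, peak 6.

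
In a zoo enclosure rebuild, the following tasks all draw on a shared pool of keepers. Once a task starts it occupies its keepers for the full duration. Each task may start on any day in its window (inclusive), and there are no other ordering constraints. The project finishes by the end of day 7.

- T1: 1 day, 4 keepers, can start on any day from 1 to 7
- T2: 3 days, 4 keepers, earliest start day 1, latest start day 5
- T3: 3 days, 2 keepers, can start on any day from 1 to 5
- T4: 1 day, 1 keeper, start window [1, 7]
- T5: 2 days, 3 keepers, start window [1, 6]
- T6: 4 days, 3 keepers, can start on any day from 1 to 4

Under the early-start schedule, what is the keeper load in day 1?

17

At early start, day 1 has: T1, T2, T3, T4, T5, T6.
Demand: 4 + 4 + 2 + 1 + 3 + 3 = 17.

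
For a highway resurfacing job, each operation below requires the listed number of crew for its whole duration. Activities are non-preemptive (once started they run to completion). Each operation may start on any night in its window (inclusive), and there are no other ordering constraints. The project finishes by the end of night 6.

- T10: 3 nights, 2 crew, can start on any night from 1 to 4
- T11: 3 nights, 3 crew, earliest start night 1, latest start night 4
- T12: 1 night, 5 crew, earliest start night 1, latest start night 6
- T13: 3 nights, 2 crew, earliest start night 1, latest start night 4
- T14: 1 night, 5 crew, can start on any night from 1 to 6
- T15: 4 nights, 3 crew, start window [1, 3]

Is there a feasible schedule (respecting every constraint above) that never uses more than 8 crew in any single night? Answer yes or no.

Schedule T10@1, T11@1, T12@5, T13@4, T14@6, T15@1: n1:8  n2:8  n3:8  n4:5  n5:7  n6:7 — peak 8 ≤ 8.

yes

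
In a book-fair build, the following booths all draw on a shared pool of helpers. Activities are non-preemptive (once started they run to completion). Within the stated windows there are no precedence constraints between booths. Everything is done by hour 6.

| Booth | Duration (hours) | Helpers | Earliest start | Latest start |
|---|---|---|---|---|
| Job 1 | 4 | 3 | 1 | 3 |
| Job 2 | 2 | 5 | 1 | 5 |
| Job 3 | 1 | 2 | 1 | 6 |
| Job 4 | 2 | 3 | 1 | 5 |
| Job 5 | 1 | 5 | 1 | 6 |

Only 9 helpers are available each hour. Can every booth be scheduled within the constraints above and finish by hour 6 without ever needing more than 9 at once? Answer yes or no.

yes

Schedule Job 1@1, Job 2@1, Job 3@3, Job 4@3, Job 5@5: h1:8  h2:8  h3:8  h4:6  h5:5  h6:0 — peak 8 ≤ 9.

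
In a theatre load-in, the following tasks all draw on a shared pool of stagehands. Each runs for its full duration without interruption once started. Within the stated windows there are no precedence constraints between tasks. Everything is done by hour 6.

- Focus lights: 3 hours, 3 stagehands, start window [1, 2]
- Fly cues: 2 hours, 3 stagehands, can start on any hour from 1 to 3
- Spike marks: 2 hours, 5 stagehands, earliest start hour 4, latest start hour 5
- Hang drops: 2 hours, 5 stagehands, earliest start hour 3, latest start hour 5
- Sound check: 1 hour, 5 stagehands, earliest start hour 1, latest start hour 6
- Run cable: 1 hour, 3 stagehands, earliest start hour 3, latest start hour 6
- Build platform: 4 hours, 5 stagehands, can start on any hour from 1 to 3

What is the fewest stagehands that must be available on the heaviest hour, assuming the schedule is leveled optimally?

11

Early-start (Focus lights@1, Fly cues@1, Spike marks@4, Hang drops@3, Sound check@1, Run cable@3, Build platform@1) gives peak 16: h1:16  h2:11  h3:16  h4:15  h5:5  h6:0.
Shift Hang drops→5, Sound check→6.
Schedule Focus lights@1, Fly cues@1, Spike marks@4, Hang drops@5, Sound check@6, Run cable@3, Build platform@1: h1:11  h2:11  h3:11  h4:10  h5:10  h6:10 — peak 11.
Total stagehand-hours = 63 over 6 hours ⇒ peak ≥ ⌈63/6⌉ = 11, so 11 is optimal.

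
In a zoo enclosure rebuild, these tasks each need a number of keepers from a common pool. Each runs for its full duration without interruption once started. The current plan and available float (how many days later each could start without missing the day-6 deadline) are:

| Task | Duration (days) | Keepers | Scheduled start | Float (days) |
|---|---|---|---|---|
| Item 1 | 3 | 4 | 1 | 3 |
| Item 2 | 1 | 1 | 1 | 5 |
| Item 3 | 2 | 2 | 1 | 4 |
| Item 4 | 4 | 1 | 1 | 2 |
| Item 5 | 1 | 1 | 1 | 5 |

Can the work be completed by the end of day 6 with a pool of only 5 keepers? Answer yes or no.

Schedule Item 1@1, Item 2@1, Item 3@4, Item 4@2, Item 5@4: d1:5  d2:5  d3:5  d4:4  d5:3  d6:0 — peak 5 ≤ 5.

yes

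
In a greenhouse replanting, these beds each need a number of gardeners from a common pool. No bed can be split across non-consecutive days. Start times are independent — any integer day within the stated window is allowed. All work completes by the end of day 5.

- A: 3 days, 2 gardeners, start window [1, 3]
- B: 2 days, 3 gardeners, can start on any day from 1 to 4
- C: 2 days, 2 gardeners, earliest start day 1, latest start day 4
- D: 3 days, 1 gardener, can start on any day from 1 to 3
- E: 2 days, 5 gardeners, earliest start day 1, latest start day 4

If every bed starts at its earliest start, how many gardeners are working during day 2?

13

At early start, day 2 has: A, B, C, D, E.
Demand: 2 + 3 + 2 + 1 + 5 = 13.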